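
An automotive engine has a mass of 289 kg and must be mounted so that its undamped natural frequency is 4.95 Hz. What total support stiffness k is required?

ω_n = 2πf_n = 2π × 4.95 = 31.10 rad/s.
k = m·ω_n² = 289 × 31.10² = 289 × 967.3 = 279600 N/m.

280000 N/m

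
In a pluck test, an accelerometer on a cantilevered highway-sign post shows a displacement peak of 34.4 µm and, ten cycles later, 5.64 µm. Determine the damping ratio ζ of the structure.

0.0288

Logarithmic decrement δ = (1/n)·ln(x₀/x_n) = (1/10)·ln(34.4/5.64) = (1/10)·ln(6.099) = 0.1808.
ζ = δ/√(4π² + δ²) = 0.1808/√(39.48 + 0.0327) = 0.1808/6.286 = 0.02877.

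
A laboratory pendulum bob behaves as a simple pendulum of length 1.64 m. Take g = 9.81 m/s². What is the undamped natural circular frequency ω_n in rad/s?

2.45 rad/s

For a simple pendulum ω_n = √(g/L) = √(9.81/1.64) = √5.982 = 2.446 rad/s.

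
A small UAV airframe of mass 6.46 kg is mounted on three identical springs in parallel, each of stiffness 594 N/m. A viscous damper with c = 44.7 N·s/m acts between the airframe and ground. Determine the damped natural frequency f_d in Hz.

2.59 Hz

Parallel springs add: k_eq = 3 × 594 = 1782 N/m.
ω_n = √(k_eq/m) = √(1782/6.46) = 16.61 rad/s.
Critical damping c_c = 2√(k_eq·m) = 2√(1782 × 6.46) = 214.6 N·s/m, so ζ = c/c_c = 44.7/214.6 = 0.2083.
ω_d = ω_n√(1 − ζ²) = 16.61 × √(1 − 0.0434) = 16.24 rad/s.
f_d = ω_d/(2π) = 2.585 Hz.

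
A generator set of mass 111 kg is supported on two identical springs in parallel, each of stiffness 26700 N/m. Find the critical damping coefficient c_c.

4870 N·s/m

Parallel springs add: k_eq = 2 × 26700 = 53400 N/m.
c_c = 2√(k_eq·m) = 2√(53400 × 111) = 2 × 2435 = 4869 N·s/m.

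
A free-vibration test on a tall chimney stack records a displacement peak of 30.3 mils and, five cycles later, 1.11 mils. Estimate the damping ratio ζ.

0.105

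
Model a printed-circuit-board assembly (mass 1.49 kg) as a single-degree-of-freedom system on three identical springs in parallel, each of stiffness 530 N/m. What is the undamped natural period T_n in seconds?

0.192 s

Parallel springs add: k_eq = 3 × 530 = 1590 N/m.
ω_n = √(k_eq/m) = √(1590/1.49) = √1067 = 32.67 rad/s.
T_n = 2π/ω_n = 6.283/32.67 = 0.1923 s.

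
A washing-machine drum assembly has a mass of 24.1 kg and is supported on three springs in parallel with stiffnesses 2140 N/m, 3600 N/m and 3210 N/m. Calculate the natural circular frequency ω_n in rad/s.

19.3 rad/s

Parallel springs add: k_eq = 2140 + 3600 + 3210 = 8950 N/m.
ω_n = √(k_eq/m) = √(8950/24.1) = √371.4 = 19.27 rad/s.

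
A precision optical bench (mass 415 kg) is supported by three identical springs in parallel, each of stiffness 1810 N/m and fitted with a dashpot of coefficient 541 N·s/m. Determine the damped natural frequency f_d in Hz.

0.566 Hz

Parallel springs add: k_eq = 3 × 1810 = 5430 N/m.
ω_n = √(k_eq/m) = √(5430/415) = 3.617 rad/s.
Critical damping c_c = 2√(k_eq·m) = 2√(5430 × 415) = 3002 N·s/m, so ζ = c/c_c = 541/3002 = 0.1802.
ω_d = ω_n√(1 − ζ²) = 3.617 × √(1 − 0.0325) = 3.558 rad/s.
f_d = ω_d/(2π) = 0.5663 Hz.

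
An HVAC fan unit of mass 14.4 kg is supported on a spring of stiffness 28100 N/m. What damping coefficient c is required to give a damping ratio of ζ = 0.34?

433 N·s/m

c_c = 2√(k·m) = 2√(28100 × 14.4) = 1272 N·s/m.
c = ζ·c_c = 0.34 × 1272 = 432.6 N·s/m.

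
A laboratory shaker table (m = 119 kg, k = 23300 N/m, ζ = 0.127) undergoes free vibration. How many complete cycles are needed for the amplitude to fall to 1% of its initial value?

6 cycles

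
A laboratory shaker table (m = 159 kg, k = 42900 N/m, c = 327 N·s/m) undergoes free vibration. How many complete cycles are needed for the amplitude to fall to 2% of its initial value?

10 cycles

ζ = c/(2√(km)) = 327/(2√(42900 × 159)) = 327/5223 = 0.06260.
Logarithmic decrement δ = 2πζ/√(1 − ζ²) = 2π × 0.06260/√(1 − 0.00392) = 0.3941.
x_n/x₀ = e^(−nδ) ≤ 0.02; take ln: n ≥ ln(1/0.02)/δ = 3.912/0.3941 = 9.926.
So 10 complete cycles are required.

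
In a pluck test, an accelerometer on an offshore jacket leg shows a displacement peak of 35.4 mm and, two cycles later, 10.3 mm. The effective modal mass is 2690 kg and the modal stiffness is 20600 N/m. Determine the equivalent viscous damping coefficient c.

Logarithmic decrement δ = (1/n)·ln(x₀/x_n) = (1/2)·ln(35.4/10.3) = (1/2)·ln(3.437) = 0.6173.
ζ = δ/√(4π² + δ²) = 0.6173/√(39.48 + 0.381) = 0.6173/6.313 = 0.09777.
c = ζ · 2√(km) = 0.09777 × 2√(20600 × 2690) = 0.09777 × 14890 = 1456 N·s/m.

1460 N·s/m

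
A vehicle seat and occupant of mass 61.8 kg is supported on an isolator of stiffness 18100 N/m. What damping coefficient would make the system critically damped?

c_c = 2√(k·m) = 2√(18100 × 61.8) = 2 × 1058 = 2115 N·s/m.

2120 N·s/m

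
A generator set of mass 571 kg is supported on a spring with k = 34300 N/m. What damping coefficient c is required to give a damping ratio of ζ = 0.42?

c_c = 2√(k·m) = 2√(34300 × 571) = 8851 N·s/m.
c = ζ·c_c = 0.42 × 8851 = 3717 N·s/m.

3720 N·s/m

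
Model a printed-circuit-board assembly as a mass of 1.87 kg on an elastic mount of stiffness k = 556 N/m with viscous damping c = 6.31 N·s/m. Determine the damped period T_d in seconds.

ω_n = √(k/m) = √(556.0/1.87) = 17.24 rad/s.
Critical damping c_c = 2√(k·m) = 2√(556.0 × 1.87) = 64.49 N·s/m, so ζ = c/c_c = 6.31/64.49 = 0.09785.
ω_d = ω_n√(1 − ζ²) = 17.24 × √(1 − 0.00957) = 17.16 rad/s.
T_d = 2π/ω_d = 0.3661 s.

0.366 s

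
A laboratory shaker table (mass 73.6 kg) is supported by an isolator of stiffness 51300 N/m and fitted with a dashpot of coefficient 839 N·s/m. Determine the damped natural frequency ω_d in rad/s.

25.8 rad/s

ω_n = √(k/m) = √(51300/73.6) = 26.40 rad/s.
Critical damping c_c = 2√(k·m) = 2√(51300 × 73.6) = 3886 N·s/m, so ζ = c/c_c = 839/3886 = 0.2159.
ω_d = ω_n√(1 − ζ²) = 26.40 × √(1 − 0.0466) = 25.78 rad/s.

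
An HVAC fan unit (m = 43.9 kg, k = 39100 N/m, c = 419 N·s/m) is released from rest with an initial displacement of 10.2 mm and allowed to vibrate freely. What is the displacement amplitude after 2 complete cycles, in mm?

1.33 mm

ζ = c/(2√(km)) = 419/(2√(39100 × 43.9)) = 419/2620 = 0.1599.
Logarithmic decrement δ = 2πζ/√(1 − ζ²) = 2π × 0.1599/√(1 − 0.0256) = 1.018.
After n cycles, x_n/x₀ = e^(−nδ), so x_2 = 10.2 × e^(−2 × 1.018) = 10.2 × 0.1306 = 1.332 mm.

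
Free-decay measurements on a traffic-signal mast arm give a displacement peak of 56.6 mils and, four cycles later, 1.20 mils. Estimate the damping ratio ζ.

0.152

Logarithmic decrement δ = (1/n)·ln(x₀/x_n) = (1/4)·ln(56.6/1.20) = (1/4)·ln(47.17) = 0.9634.
ζ = δ/√(4π² + δ²) = 0.9634/√(39.48 + 0.928) = 0.9634/6.357 = 0.1516.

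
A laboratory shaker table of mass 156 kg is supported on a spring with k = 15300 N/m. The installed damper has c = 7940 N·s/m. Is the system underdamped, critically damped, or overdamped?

overdamped

c_c = 2√(k·m) = 3090 N·s/m; ζ = c/c_c = 7940/3090 = 2.57.
Since ζ > 1 the system is overdamped.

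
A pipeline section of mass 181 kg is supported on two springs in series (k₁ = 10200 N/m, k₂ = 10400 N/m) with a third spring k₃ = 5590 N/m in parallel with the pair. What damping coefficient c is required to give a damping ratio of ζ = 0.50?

1390 N·s/m

Series pair: k_s = k₁k₂/(k₁+k₂) = (10200)(10400)/(10200 + 10400) = 5150 N/m. In parallel with k₃: k_eq = 5150 + 5590 = 10740 N/m.
c_c = 2√(k_eq·m) = 2√(10740 × 181) = 2788 N·s/m.
c = ζ·c_c = 0.50 × 2788 = 1394 N·s/m.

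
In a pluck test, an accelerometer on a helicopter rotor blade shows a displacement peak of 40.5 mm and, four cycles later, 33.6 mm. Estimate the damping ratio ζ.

Logarithmic decrement δ = (1/n)·ln(x₀/x_n) = (1/4)·ln(40.5/33.6) = (1/4)·ln(1.205) = 0.04669.
ζ = δ/√(4π² + δ²) = 0.04669/√(39.48 + 0.00218) = 0.04669/6.283 = 0.007431.

0.00743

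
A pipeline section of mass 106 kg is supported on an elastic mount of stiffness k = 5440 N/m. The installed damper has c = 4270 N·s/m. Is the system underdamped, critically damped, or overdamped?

c_c = 2√(k·m) = 1519 N·s/m; ζ = c/c_c = 4270/1519 = 2.81.
Since ζ > 1 the system is overdamped.

overdamped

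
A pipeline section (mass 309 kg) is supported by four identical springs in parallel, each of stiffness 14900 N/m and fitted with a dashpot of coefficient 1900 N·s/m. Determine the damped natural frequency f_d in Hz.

Parallel springs add: k_eq = 4 × 14900 = 59600 N/m.
ω_n = √(k_eq/m) = √(59600/309) = 13.89 rad/s.
Critical damping c_c = 2√(k_eq·m) = 2√(59600 × 309) = 8583 N·s/m, so ζ = c/c_c = 1900/8583 = 0.2214.
ω_d = ω_n√(1 − ζ²) = 13.89 × √(1 − 0.0490) = 13.54 rad/s.
f_d = ω_d/(2π) = 2.156 Hz.

2.16 Hz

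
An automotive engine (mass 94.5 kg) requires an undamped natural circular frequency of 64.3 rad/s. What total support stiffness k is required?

k = m·ω_n² = 94.5 × 64.30² = 94.5 × 4134 = 390700 N/m.

391000 N/m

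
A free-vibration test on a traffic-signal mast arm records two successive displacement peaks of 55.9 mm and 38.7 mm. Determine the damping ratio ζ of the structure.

Logarithmic decrement δ = (1/n)·ln(x₀/x_n) = (1/1)·ln(55.9/38.7) = (1/1)·ln(1.444) = 0.3677.
ζ = δ/√(4π² + δ²) = 0.3677/√(39.48 + 0.135) = 0.3677/6.294 = 0.05843.

0.0584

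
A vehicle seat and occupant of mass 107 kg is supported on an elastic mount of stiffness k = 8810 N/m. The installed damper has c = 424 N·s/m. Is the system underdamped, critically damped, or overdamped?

c_c = 2√(k·m) = 1942 N·s/m; ζ = c/c_c = 424/1942 = 0.218.
Since ζ < 1 the system is underdamped.

underdamped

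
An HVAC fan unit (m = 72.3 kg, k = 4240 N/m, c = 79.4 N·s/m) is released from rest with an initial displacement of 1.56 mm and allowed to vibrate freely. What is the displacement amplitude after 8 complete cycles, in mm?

ζ = c/(2√(km)) = 79.4/(2√(4240 × 72.3)) = 79.4/1107 = 0.07170.
Logarithmic decrement δ = 2πζ/√(1 − ζ²) = 2π × 0.07170/√(1 − 0.00514) = 0.4517.
After n cycles, x_n/x₀ = e^(−nδ), so x_8 = 1.56 × e^(−8 × 0.4517) = 1.56 × 0.02696 = 0.04205 mm.

0.0421 mm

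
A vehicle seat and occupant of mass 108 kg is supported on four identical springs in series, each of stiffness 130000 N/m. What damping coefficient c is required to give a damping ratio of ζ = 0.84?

3150 N·s/m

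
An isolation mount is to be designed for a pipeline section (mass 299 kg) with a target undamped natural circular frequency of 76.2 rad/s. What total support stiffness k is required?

k = m·ω_n² = 299 × 76.20² = 299 × 5806 = 1736000 N/m.

1740000 N/m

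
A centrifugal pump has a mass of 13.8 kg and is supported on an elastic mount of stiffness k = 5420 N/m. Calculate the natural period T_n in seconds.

0.317 s

ω_n = √(k/m) = √(5420/13.8) = √392.8 = 19.82 rad/s.
T_n = 2π/ω_n = 6.283/19.82 = 0.3170 s.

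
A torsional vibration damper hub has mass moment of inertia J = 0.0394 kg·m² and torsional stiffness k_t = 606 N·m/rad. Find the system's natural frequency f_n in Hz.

ω_n = √(k_t/J) = √(606/0.0394) = √15380 = 124.0 rad/s.
f_n = ω_n/(2π) = 124.0/6.283 = 19.74 Hz.

19.7 Hz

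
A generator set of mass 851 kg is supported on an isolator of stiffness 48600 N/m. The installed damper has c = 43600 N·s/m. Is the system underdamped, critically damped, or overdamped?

overdamped

c_c = 2√(k·m) = 12860 N·s/m; ζ = c/c_c = 43600/12860 = 3.39.
Since ζ > 1 the system is overdamped.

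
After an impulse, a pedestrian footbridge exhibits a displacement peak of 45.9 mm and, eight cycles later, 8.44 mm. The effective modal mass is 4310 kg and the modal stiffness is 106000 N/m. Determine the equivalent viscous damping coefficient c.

1440 N·s/m

Logarithmic decrement δ = (1/n)·ln(x₀/x_n) = (1/8)·ln(45.9/8.44) = (1/8)·ln(5.438) = 0.2117.
ζ = δ/√(4π² + δ²) = 0.2117/√(39.48 + 0.0448) = 0.2117/6.287 = 0.03367.
c = ζ · 2√(km) = 0.03367 × 2√(106000 × 4310) = 0.03367 × 42750 = 1439 N·s/m.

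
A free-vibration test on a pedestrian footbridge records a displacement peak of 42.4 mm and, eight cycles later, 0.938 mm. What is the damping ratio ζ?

0.0756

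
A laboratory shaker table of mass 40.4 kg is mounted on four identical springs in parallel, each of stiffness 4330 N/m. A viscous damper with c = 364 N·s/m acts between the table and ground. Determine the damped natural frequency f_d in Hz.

3.22 Hz

Parallel springs add: k_eq = 4 × 4330 = 17320 N/m.
ω_n = √(k_eq/m) = √(17320/40.4) = 20.71 rad/s.
Critical damping c_c = 2√(k_eq·m) = 2√(17320 × 40.4) = 1673 N·s/m, so ζ = c/c_c = 364/1673 = 0.2176.
ω_d = ω_n√(1 − ζ²) = 20.71 × √(1 − 0.0473) = 20.21 rad/s.
f_d = ω_d/(2π) = 3.216 Hz.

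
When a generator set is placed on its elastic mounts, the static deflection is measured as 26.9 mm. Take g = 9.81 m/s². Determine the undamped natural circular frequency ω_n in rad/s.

ω_n = √(g/δ_st) = √(9.81/0.0269) = √364.7 = 19.10 rad/s.

19.1 rad/s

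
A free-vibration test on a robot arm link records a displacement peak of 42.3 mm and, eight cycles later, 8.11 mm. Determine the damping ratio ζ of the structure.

0.0328

Logarithmic decrement δ = (1/n)·ln(x₀/x_n) = (1/8)·ln(42.3/8.11) = (1/8)·ln(5.216) = 0.2065.
ζ = δ/√(4π² + δ²) = 0.2065/√(39.48 + 0.0426) = 0.2065/6.287 = 0.03284.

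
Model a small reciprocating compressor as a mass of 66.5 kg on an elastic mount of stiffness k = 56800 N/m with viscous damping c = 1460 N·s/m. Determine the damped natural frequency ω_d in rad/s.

27.1 rad/s

ω_n = √(k/m) = √(56800/66.5) = 29.23 rad/s.
Critical damping c_c = 2√(k·m) = 2√(56800 × 66.5) = 3887 N·s/m, so ζ = c/c_c = 1460/3887 = 0.3756.
ω_d = ω_n√(1 − ζ²) = 29.23 × √(1 − 0.141) = 27.09 rad/s.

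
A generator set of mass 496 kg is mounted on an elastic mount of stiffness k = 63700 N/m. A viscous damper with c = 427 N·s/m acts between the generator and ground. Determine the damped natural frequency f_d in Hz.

1.80 Hz

ω_n = √(k/m) = √(63700/496) = 11.33 rad/s.
Critical damping c_c = 2√(k·m) = 2√(63700 × 496) = 11240 N·s/m, so ζ = c/c_c = 427/11240 = 0.03798.
ω_d = ω_n√(1 − ζ²) = 11.33 × √(1 − 0.00144) = 11.32 rad/s.
f_d = ω_d/(2π) = 1.802 Hz.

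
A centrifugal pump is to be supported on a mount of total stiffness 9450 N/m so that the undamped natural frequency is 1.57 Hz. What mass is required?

97.1 kg

ω_n = 2πf_n = 2π × 1.57 = 9.865 rad/s.
m = k/ω_n² = 9450/9.865² = 9450/97.31 = 97.11 kg.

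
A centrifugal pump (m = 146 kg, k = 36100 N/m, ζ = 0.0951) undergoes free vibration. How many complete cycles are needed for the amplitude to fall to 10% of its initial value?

Logarithmic decrement δ = 2πζ/√(1 − ζ²) = 2π × 0.09510/√(1 − 0.00904) = 0.6003.
x_n/x₀ = e^(−nδ) ≤ 0.1; take ln: n ≥ ln(1/0.1)/δ = 2.303/0.6003 = 3.836.
So 4 complete cycles are required.

4 cycles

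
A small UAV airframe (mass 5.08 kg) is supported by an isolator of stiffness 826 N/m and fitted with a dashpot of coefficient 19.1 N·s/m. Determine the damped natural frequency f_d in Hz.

ω_n = √(k/m) = √(826.0/5.08) = 12.75 rad/s.
Critical damping c_c = 2√(k·m) = 2√(826.0 × 5.08) = 129.6 N·s/m, so ζ = c/c_c = 19.1/129.6 = 0.1474.
ω_d = ω_n√(1 − ζ²) = 12.75 × √(1 − 0.0217) = 12.61 rad/s.
f_d = ω_d/(2π) = 2.007 Hz.

2.01 Hz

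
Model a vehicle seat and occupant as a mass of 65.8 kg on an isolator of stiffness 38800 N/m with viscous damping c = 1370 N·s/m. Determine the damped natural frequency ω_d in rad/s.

ω_n = √(k/m) = √(38800/65.8) = 24.28 rad/s.
Critical damping c_c = 2√(k·m) = 2√(38800 × 65.8) = 3196 N·s/m, so ζ = c/c_c = 1370/3196 = 0.4287.
ω_d = ω_n√(1 − ζ²) = 24.28 × √(1 − 0.184) = 21.94 rad/s.

21.9 rad/s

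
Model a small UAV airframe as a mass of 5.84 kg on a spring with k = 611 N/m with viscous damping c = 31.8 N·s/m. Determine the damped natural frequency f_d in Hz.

ω_n = √(k/m) = √(611.0/5.84) = 10.23 rad/s.
Critical damping c_c = 2√(k·m) = 2√(611.0 × 5.84) = 119.5 N·s/m, so ζ = c/c_c = 31.8/119.5 = 0.2662.
ω_d = ω_n√(1 − ζ²) = 10.23 × √(1 − 0.0709) = 9.860 rad/s.
f_d = ω_d/(2π) = 1.569 Hz.

1.57 Hz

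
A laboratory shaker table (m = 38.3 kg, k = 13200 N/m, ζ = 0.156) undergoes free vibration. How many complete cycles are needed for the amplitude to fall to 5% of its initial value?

Logarithmic decrement δ = 2πζ/√(1 − ζ²) = 2π × 0.1560/√(1 − 0.0243) = 0.9923.
x_n/x₀ = e^(−nδ) ≤ 0.05; take ln: n ≥ ln(1/0.05)/δ = 2.996/0.9923 = 3.019.
So 4 complete cycles are required.

4 cycles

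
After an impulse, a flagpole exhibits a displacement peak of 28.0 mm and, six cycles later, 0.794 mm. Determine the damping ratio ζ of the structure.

Logarithmic decrement δ = (1/n)·ln(x₀/x_n) = (1/6)·ln(28.0/0.794) = (1/6)·ln(35.26) = 0.5938.
ζ = δ/√(4π² + δ²) = 0.5938/√(39.48 + 0.353) = 0.5938/6.311 = 0.09409.

0.0941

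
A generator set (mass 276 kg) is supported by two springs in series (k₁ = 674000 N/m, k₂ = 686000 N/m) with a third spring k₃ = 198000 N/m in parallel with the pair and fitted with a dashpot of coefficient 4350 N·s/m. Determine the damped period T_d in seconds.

0.145 s

Series pair: k_s = k₁k₂/(k₁+k₂) = (674000)(686000)/(674000 + 686000) = 340000 N/m. In parallel with k₃: k_eq = 340000 + 198000 = 538000 N/m.
ω_n = √(k_eq/m) = √(538000/276) = 44.15 rad/s.
Critical damping c_c = 2√(k_eq·m) = 2√(538000 × 276) = 24370 N·s/m, so ζ = c/c_c = 4350/24370 = 0.1785.
ω_d = ω_n√(1 − ζ²) = 44.15 × √(1 − 0.0319) = 43.44 rad/s.
T_d = 2π/ω_d = 0.1446 s.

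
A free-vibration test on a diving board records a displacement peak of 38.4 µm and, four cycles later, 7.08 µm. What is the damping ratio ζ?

0.0671

Logarithmic decrement δ = (1/n)·ln(x₀/x_n) = (1/4)·ln(38.4/7.08) = (1/4)·ln(5.424) = 0.4227.
ζ = δ/√(4π² + δ²) = 0.4227/√(39.48 + 0.179) = 0.4227/6.297 = 0.06712.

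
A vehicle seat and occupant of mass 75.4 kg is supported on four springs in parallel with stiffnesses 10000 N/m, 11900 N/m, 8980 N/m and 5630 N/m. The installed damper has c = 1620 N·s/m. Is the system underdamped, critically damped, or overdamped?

Parallel springs add: k_eq = 10000 + 11900 + 8980 + 5630 = 36510 N/m.
c_c = 2√(k_eq·m) = 3318 N·s/m; ζ = c/c_c = 1620/3318 = 0.488.
Since ζ < 1 the system is underdamped.

underdamped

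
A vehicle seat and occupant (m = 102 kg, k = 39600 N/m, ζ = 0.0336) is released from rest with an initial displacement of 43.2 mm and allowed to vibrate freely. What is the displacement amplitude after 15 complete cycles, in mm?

1.82 mm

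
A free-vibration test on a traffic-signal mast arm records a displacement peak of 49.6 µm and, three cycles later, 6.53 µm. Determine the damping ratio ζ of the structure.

Logarithmic decrement δ = (1/n)·ln(x₀/x_n) = (1/3)·ln(49.6/6.53) = (1/3)·ln(7.596) = 0.6759.
ζ = δ/√(4π² + δ²) = 0.6759/√(39.48 + 0.457) = 0.6759/6.319 = 0.1069.

0.107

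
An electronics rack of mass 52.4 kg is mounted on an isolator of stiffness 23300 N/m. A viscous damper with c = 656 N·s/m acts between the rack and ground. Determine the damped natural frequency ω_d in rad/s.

ω_n = √(k/m) = √(23300/52.4) = 21.09 rad/s.
Critical damping c_c = 2√(k·m) = 2√(23300 × 52.4) = 2210 N·s/m, so ζ = c/c_c = 656/2210 = 0.2968.
ω_d = ω_n√(1 − ζ²) = 21.09 × √(1 − 0.0881) = 20.14 rad/s.

20.1 rad/s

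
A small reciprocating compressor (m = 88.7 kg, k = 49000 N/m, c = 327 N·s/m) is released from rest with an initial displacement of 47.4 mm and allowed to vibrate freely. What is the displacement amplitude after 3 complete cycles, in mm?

10.8 mm

ζ = c/(2√(km)) = 327/(2√(49000 × 88.7)) = 327/4170 = 0.07843.
Logarithmic decrement δ = 2πζ/√(1 − ζ²) = 2π × 0.07843/√(1 − 0.00615) = 0.4943.
After n cycles, x_n/x₀ = e^(−nδ), so x_3 = 47.4 × e^(−3 × 0.4943) = 47.4 × 0.2270 = 10.76 mm.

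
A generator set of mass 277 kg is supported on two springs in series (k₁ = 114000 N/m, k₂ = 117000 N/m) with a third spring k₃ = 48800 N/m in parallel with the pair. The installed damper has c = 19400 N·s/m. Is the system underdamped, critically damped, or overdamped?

Series pair: k_s = k₁k₂/(k₁+k₂) = (114000)(117000)/(114000 + 117000) = 57740 N/m. In parallel with k₃: k_eq = 57740 + 48800 = 106500 N/m.
c_c = 2√(k_eq·m) = 10860 N·s/m; ζ = c/c_c = 19400/10860 = 1.79.
Since ζ > 1 the system is overdamped.

overdamped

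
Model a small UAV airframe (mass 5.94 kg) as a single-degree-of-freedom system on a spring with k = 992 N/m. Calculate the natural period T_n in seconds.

ω_n = √(k/m) = √(992.0/5.94) = √167.0 = 12.92 rad/s.
T_n = 2π/ω_n = 6.283/12.92 = 0.4862 s.

0.486 s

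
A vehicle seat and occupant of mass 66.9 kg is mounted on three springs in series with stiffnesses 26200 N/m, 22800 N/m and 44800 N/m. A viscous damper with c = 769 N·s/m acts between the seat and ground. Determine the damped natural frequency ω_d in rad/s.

Series springs: 1/k_eq = 1/26200 + 1/22800 + 1/44800 = 0.0001043, so k_eq = 9583 N/m.
ω_n = √(k_eq/m) = √(9583/66.9) = 11.97 rad/s.
Critical damping c_c = 2√(k_eq·m) = 2√(9583 × 66.9) = 1601 N·s/m, so ζ = c/c_c = 769/1601 = 0.4802.
ω_d = ω_n√(1 − ζ²) = 11.97 × √(1 − 0.231) = 10.50 rad/s.

10.5 rad/s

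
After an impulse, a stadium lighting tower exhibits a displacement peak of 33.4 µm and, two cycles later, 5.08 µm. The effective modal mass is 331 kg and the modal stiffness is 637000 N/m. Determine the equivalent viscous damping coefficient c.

Logarithmic decrement δ = (1/n)·ln(x₀/x_n) = (1/2)·ln(33.4/5.08) = (1/2)·ln(6.575) = 0.9416.
ζ = δ/√(4π² + δ²) = 0.9416/√(39.48 + 0.887) = 0.9416/6.353 = 0.1482.
c = ζ · 2√(km) = 0.1482 × 2√(637000 × 331) = 0.1482 × 29040 = 4304 N·s/m.

4300 N·s/m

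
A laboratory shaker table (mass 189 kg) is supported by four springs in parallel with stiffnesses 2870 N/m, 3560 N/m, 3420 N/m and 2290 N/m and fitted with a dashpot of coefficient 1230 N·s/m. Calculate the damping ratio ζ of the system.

0.406

Parallel springs add: k_eq = 2870 + 3560 + 3420 + 2290 = 12140 N/m.
ω_n = √(k_eq/m) = √(12140/189) = 8.015 rad/s.
Critical damping c_c = 2√(k_eq·m) = 2√(12140 × 189) = 3029 N·s/m, so ζ = c/c_c = 1230/3029 = 0.4060.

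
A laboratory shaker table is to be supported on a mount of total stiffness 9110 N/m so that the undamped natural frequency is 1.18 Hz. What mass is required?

166 kg

ω_n = 2πf_n = 2π × 1.18 = 7.414 rad/s.
m = k/ω_n² = 9110/7.414² = 9110/54.97 = 165.7 kg.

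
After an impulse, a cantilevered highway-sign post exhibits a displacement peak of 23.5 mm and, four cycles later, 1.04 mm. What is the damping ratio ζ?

0.123

Logarithmic decrement δ = (1/n)·ln(x₀/x_n) = (1/4)·ln(23.5/1.04) = (1/4)·ln(22.60) = 0.7794.
ζ = δ/√(4π² + δ²) = 0.7794/√(39.48 + 0.608) = 0.7794/6.331 = 0.1231.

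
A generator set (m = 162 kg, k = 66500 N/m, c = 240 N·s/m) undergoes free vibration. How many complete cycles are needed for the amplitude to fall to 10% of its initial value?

ζ = c/(2√(km)) = 240/(2√(66500 × 162)) = 240/6564 = 0.03656.
Logarithmic decrement δ = 2πζ/√(1 − ζ²) = 2π × 0.03656/√(1 − 0.00134) = 0.2299.
x_n/x₀ = e^(−nδ) ≤ 0.1; take ln: n ≥ ln(1/0.1)/δ = 2.303/0.2299 = 10.02.
So 11 complete cycles are required.

11 cycles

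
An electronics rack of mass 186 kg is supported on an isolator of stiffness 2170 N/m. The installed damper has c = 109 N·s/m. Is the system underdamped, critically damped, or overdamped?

c_c = 2√(k·m) = 1271 N·s/m; ζ = c/c_c = 109/1271 = 0.0858.
Since ζ < 1 the system is underdamped.

underdamped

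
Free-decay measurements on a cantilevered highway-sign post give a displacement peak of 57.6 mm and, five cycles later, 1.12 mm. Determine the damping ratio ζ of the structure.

Logarithmic decrement δ = (1/n)·ln(x₀/x_n) = (1/5)·ln(57.6/1.12) = (1/5)·ln(51.43) = 0.7880.
ζ = δ/√(4π² + δ²) = 0.7880/√(39.48 + 0.621) = 0.7880/6.332 = 0.1244.

0.124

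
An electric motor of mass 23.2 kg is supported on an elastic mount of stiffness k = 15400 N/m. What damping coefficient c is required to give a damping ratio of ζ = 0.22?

263 N·s/m

c_c = 2√(k·m) = 2√(15400 × 23.2) = 1195 N·s/m.
c = ζ·c_c = 0.22 × 1195 = 263.0 N·s/m.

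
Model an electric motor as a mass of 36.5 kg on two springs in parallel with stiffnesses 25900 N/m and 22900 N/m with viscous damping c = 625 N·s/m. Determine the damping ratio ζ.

0.234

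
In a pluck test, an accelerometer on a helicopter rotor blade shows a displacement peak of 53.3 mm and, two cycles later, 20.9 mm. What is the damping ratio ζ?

0.0743

Logarithmic decrement δ = (1/n)·ln(x₀/x_n) = (1/2)·ln(53.3/20.9) = (1/2)·ln(2.550) = 0.4681.
ζ = δ/√(4π² + δ²) = 0.4681/√(39.48 + 0.219) = 0.4681/6.301 = 0.07429.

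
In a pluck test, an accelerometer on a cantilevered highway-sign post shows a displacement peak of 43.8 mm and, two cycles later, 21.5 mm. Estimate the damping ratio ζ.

0.0565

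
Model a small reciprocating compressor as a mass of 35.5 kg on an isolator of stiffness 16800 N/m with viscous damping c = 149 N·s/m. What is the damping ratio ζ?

ω_n = √(k/m) = √(16800/35.5) = 21.75 rad/s.
Critical damping c_c = 2√(k·m) = 2√(16800 × 35.5) = 1545 N·s/m, so ζ = c/c_c = 149/1545 = 0.09647.

0.0965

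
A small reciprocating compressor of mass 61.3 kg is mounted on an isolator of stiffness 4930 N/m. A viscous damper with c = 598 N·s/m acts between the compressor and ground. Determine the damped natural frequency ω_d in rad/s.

ω_n = √(k/m) = √(4930/61.3) = 8.968 rad/s.
Critical damping c_c = 2√(k·m) = 2√(4930 × 61.3) = 1099 N·s/m, so ζ = c/c_c = 598/1099 = 0.5439.
ω_d = ω_n√(1 − ζ²) = 8.968 × √(1 − 0.296) = 7.525 rad/s.

7.53 rad/s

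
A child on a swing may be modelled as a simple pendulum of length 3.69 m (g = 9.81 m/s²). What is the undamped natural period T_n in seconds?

3.85 s

For a simple pendulum ω_n = √(g/L) = √(9.81/3.69) = √2.659 = 1.631 rad/s.
T_n = 2π/ω_n = 6.283/1.631 = 3.854 s.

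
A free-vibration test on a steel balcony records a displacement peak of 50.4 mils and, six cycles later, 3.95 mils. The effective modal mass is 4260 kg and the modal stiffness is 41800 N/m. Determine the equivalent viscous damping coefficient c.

1800 N·s/m

Logarithmic decrement δ = (1/n)·ln(x₀/x_n) = (1/6)·ln(50.4/3.95) = (1/6)·ln(12.76) = 0.4244.
ζ = δ/√(4π² + δ²) = 0.4244/√(39.48 + 0.180) = 0.4244/6.298 = 0.06739.
c = ζ · 2√(km) = 0.06739 × 2√(41800 × 4260) = 0.06739 × 26690 = 1798 N·s/m.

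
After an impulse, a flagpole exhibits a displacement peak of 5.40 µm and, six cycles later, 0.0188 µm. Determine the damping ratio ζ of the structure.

0.148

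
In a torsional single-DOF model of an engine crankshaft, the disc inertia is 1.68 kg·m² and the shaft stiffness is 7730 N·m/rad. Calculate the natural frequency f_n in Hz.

10.8 Hz

ω_n = √(k_t/J) = √(7730/1.68) = √4601 = 67.83 rad/s.
f_n = ω_n/(2π) = 67.83/6.283 = 10.80 Hz.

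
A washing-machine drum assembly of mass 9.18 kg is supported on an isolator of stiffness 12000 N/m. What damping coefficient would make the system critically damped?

664 N·s/m

c_c = 2√(k·m) = 2√(12000 × 9.18) = 2 × 331.9 = 663.8 N·s/m.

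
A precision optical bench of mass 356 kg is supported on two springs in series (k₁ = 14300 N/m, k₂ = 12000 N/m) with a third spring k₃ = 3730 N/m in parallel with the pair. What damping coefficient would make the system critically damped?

Series pair: k_s = k₁k₂/(k₁+k₂) = (14300)(12000)/(14300 + 12000) = 6525 N/m. In parallel with k₃: k_eq = 6525 + 3730 = 10250 N/m.
c_c = 2√(k_eq·m) = 2√(10250 × 356) = 2 × 1911 = 3821 N·s/m.

3820 N·s/m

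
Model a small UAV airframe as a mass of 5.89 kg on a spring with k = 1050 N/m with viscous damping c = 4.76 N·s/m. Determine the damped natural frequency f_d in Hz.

2.12 Hz

ω_n = √(k/m) = √(1050/5.89) = 13.35 rad/s.
Critical damping c_c = 2√(k·m) = 2√(1050 × 5.89) = 157.3 N·s/m, so ζ = c/c_c = 4.76/157.3 = 0.03026.
ω_d = ω_n√(1 − ζ²) = 13.35 × √(1 − 0.000916) = 13.35 rad/s.
f_d = ω_d/(2π) = 2.124 Hz.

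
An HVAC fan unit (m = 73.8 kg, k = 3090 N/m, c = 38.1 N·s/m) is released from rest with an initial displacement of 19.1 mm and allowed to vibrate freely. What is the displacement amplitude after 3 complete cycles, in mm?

ζ = c/(2√(km)) = 38.1/(2√(3090 × 73.8)) = 38.1/955.1 = 0.03989.
Logarithmic decrement δ = 2πζ/√(1 − ζ²) = 2π × 0.03989/√(1 − 0.00159) = 0.2508.
After n cycles, x_n/x₀ = e^(−nδ), so x_3 = 19.1 × e^(−3 × 0.2508) = 19.1 × 0.4712 = 8.999 mm.

9.00 mm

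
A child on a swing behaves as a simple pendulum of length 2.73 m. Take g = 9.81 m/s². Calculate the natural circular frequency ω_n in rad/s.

1.90 rad/s

For a simple pendulum ω_n = √(g/L) = √(9.81/2.73) = √3.593 = 1.896 rad/s.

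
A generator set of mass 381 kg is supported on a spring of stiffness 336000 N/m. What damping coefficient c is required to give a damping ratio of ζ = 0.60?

13600 N·s/m

c_c = 2√(k·m) = 2√(336000 × 381) = 22630 N·s/m.
c = ζ·c_c = 0.60 × 22630 = 13580 N·s/m.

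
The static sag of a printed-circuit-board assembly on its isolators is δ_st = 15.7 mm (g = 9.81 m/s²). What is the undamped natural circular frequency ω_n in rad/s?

25.0 rad/s

ω_n = √(g/δ_st) = √(9.81/0.0157) = √624.8 = 25.00 rad/s.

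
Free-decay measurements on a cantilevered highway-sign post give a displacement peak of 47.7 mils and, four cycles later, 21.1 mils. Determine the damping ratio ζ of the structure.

0.0324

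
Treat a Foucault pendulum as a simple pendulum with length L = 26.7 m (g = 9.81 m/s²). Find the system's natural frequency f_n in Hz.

For a simple pendulum ω_n = √(g/L) = √(9.81/26.7) = √0.3674 = 0.6061 rad/s.
f_n = ω_n/(2π) = 0.6061/6.283 = 0.09647 Hz.

0.0965 Hz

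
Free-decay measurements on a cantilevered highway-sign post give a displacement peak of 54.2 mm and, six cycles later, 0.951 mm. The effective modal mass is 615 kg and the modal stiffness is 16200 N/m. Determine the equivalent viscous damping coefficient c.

Logarithmic decrement δ = (1/n)·ln(x₀/x_n) = (1/6)·ln(54.2/0.951) = (1/6)·ln(56.99) = 0.6738.
ζ = δ/√(4π² + δ²) = 0.6738/√(39.48 + 0.454) = 0.6738/6.319 = 0.1066.
c = ζ · 2√(km) = 0.1066 × 2√(16200 × 615) = 0.1066 × 6313 = 673.1 N·s/m.

673 N·s/m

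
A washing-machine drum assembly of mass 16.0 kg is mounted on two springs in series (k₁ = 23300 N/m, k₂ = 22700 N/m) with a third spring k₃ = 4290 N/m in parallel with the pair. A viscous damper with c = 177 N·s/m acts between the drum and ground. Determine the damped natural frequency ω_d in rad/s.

30.9 rad/s

Series pair: k_s = k₁k₂/(k₁+k₂) = (23300)(22700)/(23300 + 22700) = 11500 N/m. In parallel with k₃: k_eq = 11500 + 4290 = 15790 N/m.
ω_n = √(k_eq/m) = √(15790/16.0) = 31.41 rad/s.
Critical damping c_c = 2√(k_eq·m) = 2√(15790 × 16.0) = 1005 N·s/m, so ζ = c/c_c = 177/1005 = 0.1761.
ω_d = ω_n√(1 − ζ²) = 31.41 × √(1 − 0.0310) = 30.92 rad/s.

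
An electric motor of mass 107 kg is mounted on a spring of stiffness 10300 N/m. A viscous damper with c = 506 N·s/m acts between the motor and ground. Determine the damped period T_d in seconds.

0.660 s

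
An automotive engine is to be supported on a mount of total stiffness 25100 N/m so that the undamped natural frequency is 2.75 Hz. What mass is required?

ω_n = 2πf_n = 2π × 2.75 = 17.28 rad/s.
m = k/ω_n² = 25100/17.28² = 25100/298.6 = 84.07 kg.

84.1 kg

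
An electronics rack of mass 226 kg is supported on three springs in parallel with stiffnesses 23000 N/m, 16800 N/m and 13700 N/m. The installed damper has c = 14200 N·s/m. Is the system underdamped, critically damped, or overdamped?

Parallel springs add: k_eq = 23000 + 16800 + 13700 = 53500 N/m.
c_c = 2√(k_eq·m) = 6954 N·s/m; ζ = c/c_c = 14200/6954 = 2.04.
Since ζ > 1 the system is overdamped.

overdamped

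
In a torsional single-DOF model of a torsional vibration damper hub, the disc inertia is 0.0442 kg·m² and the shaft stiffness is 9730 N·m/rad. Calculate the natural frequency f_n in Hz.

74.7 Hz

ω_n = √(k_t/J) = √(9730/0.0442) = √220100 = 469.2 rad/s.
f_n = ω_n/(2π) = 469.2/6.283 = 74.67 Hz.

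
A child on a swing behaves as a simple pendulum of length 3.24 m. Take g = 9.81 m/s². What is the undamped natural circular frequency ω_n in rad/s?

For a simple pendulum ω_n = √(g/L) = √(9.81/3.24) = √3.028 = 1.740 rad/s.

1.74 rad/s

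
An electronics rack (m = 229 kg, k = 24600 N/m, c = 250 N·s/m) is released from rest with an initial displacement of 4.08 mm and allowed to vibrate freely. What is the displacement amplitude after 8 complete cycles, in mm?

ζ = c/(2√(km)) = 250/(2√(24600 × 229)) = 250/4747 = 0.05267.
Logarithmic decrement δ = 2πζ/√(1 − ζ²) = 2π × 0.05267/√(1 − 0.00277) = 0.3314.
After n cycles, x_n/x₀ = e^(−nδ), so x_8 = 4.08 × e^(−8 × 0.3314) = 4.08 × 0.07059 = 0.2880 mm.

0.288 mm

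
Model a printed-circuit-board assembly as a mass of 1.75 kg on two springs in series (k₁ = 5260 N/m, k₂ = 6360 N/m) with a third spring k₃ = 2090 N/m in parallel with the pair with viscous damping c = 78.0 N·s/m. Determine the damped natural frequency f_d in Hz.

Series pair: k_s = k₁k₂/(k₁+k₂) = (5260)(6360)/(5260 + 6360) = 2879 N/m. In parallel with k₃: k_eq = 2879 + 2090 = 4969 N/m.
ω_n = √(k_eq/m) = √(4969/1.75) = 53.29 rad/s.
Critical damping c_c = 2√(k_eq·m) = 2√(4969 × 1.75) = 186.5 N·s/m, so ζ = c/c_c = 78.0/186.5 = 0.4182.
ω_d = ω_n√(1 − ζ²) = 53.29 × √(1 − 0.175) = 48.40 rad/s.
f_d = ω_d/(2π) = 7.703 Hz.

7.70 Hz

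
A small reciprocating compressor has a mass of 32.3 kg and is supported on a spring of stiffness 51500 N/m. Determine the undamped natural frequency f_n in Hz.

6.36 Hz

ω_n = √(k/m) = √(51500/32.3) = √1594 = 39.93 rad/s.
f_n = ω_n/(2π) = 39.93/6.283 = 6.355 Hz.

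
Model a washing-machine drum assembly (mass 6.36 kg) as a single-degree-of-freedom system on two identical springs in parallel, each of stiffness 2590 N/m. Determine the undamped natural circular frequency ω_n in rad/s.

28.5 rad/s

Parallel springs add: k_eq = 2 × 2590 = 5180 N/m.
ω_n = √(k_eq/m) = √(5180/6.36) = √814.5 = 28.54 rad/s.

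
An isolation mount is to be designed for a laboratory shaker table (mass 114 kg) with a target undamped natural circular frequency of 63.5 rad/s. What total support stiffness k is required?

k = m·ω_n² = 114 × 63.50² = 114 × 4032 = 459700 N/m.

460000 N/m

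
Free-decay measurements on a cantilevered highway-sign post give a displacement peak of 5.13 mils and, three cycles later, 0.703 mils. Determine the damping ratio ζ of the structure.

Logarithmic decrement δ = (1/n)·ln(x₀/x_n) = (1/3)·ln(5.13/0.703) = (1/3)·ln(7.297) = 0.6625.
ζ = δ/√(4π² + δ²) = 0.6625/√(39.48 + 0.439) = 0.6625/6.318 = 0.1049.

0.105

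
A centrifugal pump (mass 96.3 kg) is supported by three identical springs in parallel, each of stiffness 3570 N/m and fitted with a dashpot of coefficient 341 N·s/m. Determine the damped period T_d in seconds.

0.604 s

Parallel springs add: k_eq = 3 × 3570 = 10710 N/m.
ω_n = √(k_eq/m) = √(10710/96.3) = 10.55 rad/s.
Critical damping c_c = 2√(k_eq·m) = 2√(10710 × 96.3) = 2031 N·s/m, so ζ = c/c_c = 341/2031 = 0.1679.
ω_d = ω_n√(1 − ζ²) = 10.55 × √(1 − 0.0282) = 10.40 rad/s.
T_d = 2π/ω_d = 0.6044 s.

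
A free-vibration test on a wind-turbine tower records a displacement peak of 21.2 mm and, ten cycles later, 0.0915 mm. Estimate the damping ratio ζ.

Logarithmic decrement δ = (1/n)·ln(x₀/x_n) = (1/10)·ln(21.2/0.0915) = (1/10)·ln(231.7) = 0.5445.
ζ = δ/√(4π² + δ²) = 0.5445/√(39.48 + 0.297) = 0.5445/6.307 = 0.08634.

0.0863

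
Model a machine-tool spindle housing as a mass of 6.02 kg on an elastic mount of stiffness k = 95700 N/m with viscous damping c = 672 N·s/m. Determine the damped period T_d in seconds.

ω_n = √(k/m) = √(95700/6.02) = 126.1 rad/s.
Critical damping c_c = 2√(k·m) = 2√(95700 × 6.02) = 1518 N·s/m, so ζ = c/c_c = 672/1518 = 0.4427.
ω_d = ω_n√(1 − ζ²) = 126.1 × √(1 − 0.196) = 113.1 rad/s.
T_d = 2π/ω_d = 0.05558 s.

0.0556 s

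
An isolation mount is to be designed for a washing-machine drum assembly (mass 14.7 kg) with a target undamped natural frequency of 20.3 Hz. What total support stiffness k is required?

239000 N/m

ω_n = 2πf_n = 2π × 20.3 = 127.5 rad/s.
k = m·ω_n² = 14.7 × 127.5² = 14.7 × 16270 = 239100 N/m.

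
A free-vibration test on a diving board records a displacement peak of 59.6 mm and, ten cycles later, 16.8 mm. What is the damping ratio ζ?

0.0201

Logarithmic decrement δ = (1/n)·ln(x₀/x_n) = (1/10)·ln(59.6/16.8) = (1/10)·ln(3.548) = 0.1266.
ζ = δ/√(4π² + δ²) = 0.1266/√(39.48 + 0.0160) = 0.1266/6.284 = 0.02015.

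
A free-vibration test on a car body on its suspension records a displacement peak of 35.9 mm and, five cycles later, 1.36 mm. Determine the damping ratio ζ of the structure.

0.104

Logarithmic decrement δ = (1/n)·ln(x₀/x_n) = (1/5)·ln(35.9/1.36) = (1/5)·ln(26.40) = 0.6547.
ζ = δ/√(4π² + δ²) = 0.6547/√(39.48 + 0.429) = 0.6547/6.317 = 0.1036.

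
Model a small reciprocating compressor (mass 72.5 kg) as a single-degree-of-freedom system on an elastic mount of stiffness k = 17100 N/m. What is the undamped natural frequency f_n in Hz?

2.44 Hz

ω_n = √(k/m) = √(17100/72.5) = √235.9 = 15.36 rad/s.
f_n = ω_n/(2π) = 15.36/6.283 = 2.444 Hz.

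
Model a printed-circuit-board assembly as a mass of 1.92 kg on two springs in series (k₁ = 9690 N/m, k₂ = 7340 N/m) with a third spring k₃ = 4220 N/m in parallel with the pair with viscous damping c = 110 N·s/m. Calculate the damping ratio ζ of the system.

Series pair: k_s = k₁k₂/(k₁+k₂) = (9690)(7340)/(9690 + 7340) = 4176 N/m. In parallel with k₃: k_eq = 4176 + 4220 = 8396 N/m.
ω_n = √(k_eq/m) = √(8396/1.92) = 66.13 rad/s.
Critical damping c_c = 2√(k_eq·m) = 2√(8396 × 1.92) = 253.9 N·s/m, so ζ = c/c_c = 110/253.9 = 0.4332.

0.433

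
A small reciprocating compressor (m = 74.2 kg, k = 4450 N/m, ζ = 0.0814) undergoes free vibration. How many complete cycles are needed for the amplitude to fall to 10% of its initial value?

Logarithmic decrement δ = 2πζ/√(1 − ζ²) = 2π × 0.08140/√(1 − 0.00663) = 0.5132.
x_n/x₀ = e^(−nδ) ≤ 0.1; take ln: n ≥ ln(1/0.1)/δ = 2.303/0.5132 = 4.487.
So 5 complete cycles are required.

5 cycles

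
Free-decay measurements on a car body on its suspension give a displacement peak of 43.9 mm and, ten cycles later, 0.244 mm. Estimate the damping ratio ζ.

Logarithmic decrement δ = (1/n)·ln(x₀/x_n) = (1/10)·ln(43.9/0.244) = (1/10)·ln(179.9) = 0.5193.
ζ = δ/√(4π² + δ²) = 0.5193/√(39.48 + 0.270) = 0.5193/6.305 = 0.08236.

0.0824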